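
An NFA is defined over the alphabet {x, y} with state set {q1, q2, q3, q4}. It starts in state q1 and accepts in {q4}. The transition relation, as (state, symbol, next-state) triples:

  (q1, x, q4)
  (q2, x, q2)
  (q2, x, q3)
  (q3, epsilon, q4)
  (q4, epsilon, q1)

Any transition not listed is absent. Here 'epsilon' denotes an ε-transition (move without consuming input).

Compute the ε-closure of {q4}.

{q1, q4}

Begin with {q4}.
ε-move q4 → q1; add q1.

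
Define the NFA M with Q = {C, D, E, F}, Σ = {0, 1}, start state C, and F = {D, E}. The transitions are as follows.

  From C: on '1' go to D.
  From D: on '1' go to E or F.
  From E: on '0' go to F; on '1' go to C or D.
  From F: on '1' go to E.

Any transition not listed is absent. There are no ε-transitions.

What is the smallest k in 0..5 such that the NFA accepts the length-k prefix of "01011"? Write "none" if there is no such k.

none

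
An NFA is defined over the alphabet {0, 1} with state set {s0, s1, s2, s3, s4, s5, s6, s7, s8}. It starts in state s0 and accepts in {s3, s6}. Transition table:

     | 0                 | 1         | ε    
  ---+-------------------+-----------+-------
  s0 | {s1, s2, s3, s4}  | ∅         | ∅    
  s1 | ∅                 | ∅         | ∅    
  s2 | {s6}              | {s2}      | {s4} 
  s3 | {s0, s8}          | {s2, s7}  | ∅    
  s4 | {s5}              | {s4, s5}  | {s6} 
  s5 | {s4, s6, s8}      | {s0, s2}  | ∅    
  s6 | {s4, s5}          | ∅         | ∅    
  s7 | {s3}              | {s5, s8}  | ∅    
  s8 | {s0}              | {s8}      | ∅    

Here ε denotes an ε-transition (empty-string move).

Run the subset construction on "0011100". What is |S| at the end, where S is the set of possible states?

Start in {s0}.
Read '0': {s0} → {s1, s2, s3, s4, s6}.
Read '0': {s1, s2, s3, s4, s6} → {s0, s4, s5, s6, s8}.
Read '1': {s0, s4, s5, s6, s8} → {s0, s2, s4, s5, s6, s8}.
Read '1': {s0, s2, s4, s5, s6, s8} → {s0, s2, s4, s5, s6, s8}.
Read '1': {s0, s2, s4, s5, s6, s8} → {s0, s2, s4, s5, s6, s8}.
Read '0': {s0, s2, s4, s5, s6, s8} → {s0, s1, s2, s3, s4, s5, s6, s8}.
Read '0': {s0, s1, s2, s3, s4, s5, s6, s8} → {s0, s1, s2, s3, s4, s5, s6, s8}.
That set has 8 states.

8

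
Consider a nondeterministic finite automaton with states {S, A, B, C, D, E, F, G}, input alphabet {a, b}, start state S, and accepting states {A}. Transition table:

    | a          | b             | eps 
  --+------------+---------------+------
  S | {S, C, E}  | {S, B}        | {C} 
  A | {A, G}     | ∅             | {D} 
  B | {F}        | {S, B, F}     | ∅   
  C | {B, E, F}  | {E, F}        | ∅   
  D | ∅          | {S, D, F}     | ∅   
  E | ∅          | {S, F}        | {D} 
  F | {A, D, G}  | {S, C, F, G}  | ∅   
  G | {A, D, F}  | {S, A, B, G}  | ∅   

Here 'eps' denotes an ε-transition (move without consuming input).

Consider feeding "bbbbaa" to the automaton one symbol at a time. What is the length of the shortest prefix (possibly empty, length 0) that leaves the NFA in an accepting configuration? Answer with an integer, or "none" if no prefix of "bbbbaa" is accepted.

Start: ε-closure({S}) = {S, C}.
Read 'b': S→{S, B}, C→{E, F}; union {S, B, E, F}; ε-closure = {S, B, C, D, E, F}.
Read 'b': S→{S, B}, B→{S, B, F}, C→{E, F}, D→{S, D, F}, E→{S, F}, F→{S, C, F, G}; now {S, B, C, D, E, F, G}.
Read 'b': S→{S, B}, B→{S, B, F}, C→{E, F}, D→{S, D, F}, E→{S, F}, F→{S, C, F, G}, G→{S, A, B, G}; now {S, A, B, C, D, E, F, G}.
None of the earlier sets intersect F, but {S, A, B, C, D, E, F, G} does.

3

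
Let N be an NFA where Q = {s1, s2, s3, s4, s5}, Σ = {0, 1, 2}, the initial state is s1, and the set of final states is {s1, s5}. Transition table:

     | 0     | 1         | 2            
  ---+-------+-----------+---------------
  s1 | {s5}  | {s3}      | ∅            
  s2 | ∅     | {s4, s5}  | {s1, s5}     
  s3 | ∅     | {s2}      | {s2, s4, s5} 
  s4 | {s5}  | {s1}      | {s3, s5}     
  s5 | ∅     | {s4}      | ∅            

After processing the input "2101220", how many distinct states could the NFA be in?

0

Start in {s1}.
Read '2': s1→∅; now ∅.
The set is empty and remains empty for the remaining 6 symbols.
That set has 0 states.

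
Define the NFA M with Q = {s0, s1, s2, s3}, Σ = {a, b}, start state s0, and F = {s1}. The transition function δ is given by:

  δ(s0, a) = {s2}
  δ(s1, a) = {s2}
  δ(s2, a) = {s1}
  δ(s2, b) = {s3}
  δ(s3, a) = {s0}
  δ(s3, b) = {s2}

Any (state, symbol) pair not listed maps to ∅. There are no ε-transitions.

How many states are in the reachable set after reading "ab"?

1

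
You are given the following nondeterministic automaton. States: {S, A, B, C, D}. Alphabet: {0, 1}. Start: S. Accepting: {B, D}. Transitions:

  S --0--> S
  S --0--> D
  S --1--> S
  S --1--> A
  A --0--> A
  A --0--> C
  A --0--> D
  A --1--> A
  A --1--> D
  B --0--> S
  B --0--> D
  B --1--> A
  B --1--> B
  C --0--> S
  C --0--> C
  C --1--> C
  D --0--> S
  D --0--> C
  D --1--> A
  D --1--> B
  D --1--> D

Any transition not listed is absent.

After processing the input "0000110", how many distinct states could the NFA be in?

4

Start in {S}.
Read '0': S→{S, D}; now {S, D}.
Read '0': S→{S, D}, D→{S, C}; now {S, C, D}.
Read '0': S→{S, D}, C→{S, C}, D→{S, C}; now {S, C, D}.
Read '0': S→{S, D}, C→{S, C}, D→{S, C}; now {S, C, D}.
Read '1': S→{S, A}, C→{C}, D→{A, B, D}; now {S, A, B, C, D}.
Read '1': S→{S, A}, A→{A, D}, B→{A, B}, C→{C}, D→{A, B, D}; now {S, A, B, C, D}.
Read '0': S→{S, D}, A→{A, C, D}, B→{S, D}, C→{S, C}, D→{S, C}; now {S, A, C, D}.
That set has 4 states.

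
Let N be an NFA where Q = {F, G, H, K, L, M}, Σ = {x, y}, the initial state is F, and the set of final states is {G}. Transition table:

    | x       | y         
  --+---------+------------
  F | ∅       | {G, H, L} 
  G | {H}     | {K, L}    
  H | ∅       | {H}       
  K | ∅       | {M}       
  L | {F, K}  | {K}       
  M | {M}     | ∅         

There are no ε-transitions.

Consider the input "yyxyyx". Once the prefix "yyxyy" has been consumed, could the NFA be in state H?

Yes

Start in {F}.
Read 'y': F→{G, H, L}; now {G, H, L}.
Read 'y': G→{K, L}, H→{H}, L→{K}; now {H, K, L}.
Read 'x': H→∅, K→∅, L→{F, K}; now {F, K}.
Read 'y': F→{G, H, L}, K→{M}; now {G, H, L, M}.
Read 'y': G→{K, L}, H→{H}, L→{K}, M→∅; now {H, K, L}.
State H is in {H, K, L}.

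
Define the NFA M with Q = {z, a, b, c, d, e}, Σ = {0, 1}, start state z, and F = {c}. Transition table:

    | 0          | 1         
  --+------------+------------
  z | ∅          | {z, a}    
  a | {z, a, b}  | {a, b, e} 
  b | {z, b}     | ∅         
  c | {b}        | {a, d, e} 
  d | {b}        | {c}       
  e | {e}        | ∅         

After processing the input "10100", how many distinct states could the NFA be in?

Start in {z}.
Read '1': z→{z, a}; now {z, a}.
Read '0': z→∅, a→{z, a, b}; now {z, a, b}.
Read '1': z→{z, a}, a→{a, b, e}, b→∅; now {z, a, b, e}.
Read '0': z→∅, a→{z, a, b}, b→{z, b}, e→{e}; now {z, a, b, e}.
Read '0': z→∅, a→{z, a, b}, b→{z, b}, e→{e}; now {z, a, b, e}.
That set has 4 states.

4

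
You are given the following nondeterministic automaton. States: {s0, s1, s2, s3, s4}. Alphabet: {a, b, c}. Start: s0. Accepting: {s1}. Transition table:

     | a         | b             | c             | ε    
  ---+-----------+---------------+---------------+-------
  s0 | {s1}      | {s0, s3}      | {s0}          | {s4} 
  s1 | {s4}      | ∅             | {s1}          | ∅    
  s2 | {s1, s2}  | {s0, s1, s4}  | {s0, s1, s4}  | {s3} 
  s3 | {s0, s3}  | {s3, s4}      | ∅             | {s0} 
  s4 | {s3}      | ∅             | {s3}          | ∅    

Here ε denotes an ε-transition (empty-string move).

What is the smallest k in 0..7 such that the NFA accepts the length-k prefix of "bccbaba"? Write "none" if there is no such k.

Start: ε-closure({s0}) = {s0, s4}.
Read 'b': {s0, s4} → {s0, s3, s4}.
Read 'c': {s0, s3, s4} → {s0, s3, s4}.
Read 'c': {s0, s3, s4} → {s0, s3, s4}.
Read 'b': {s0, s3, s4} → {s0, s3, s4}.
Read 'a': {s0, s3, s4} → {s0, s1, s3, s4}.
None of the earlier sets intersect F, but {s0, s1, s3, s4} does.

5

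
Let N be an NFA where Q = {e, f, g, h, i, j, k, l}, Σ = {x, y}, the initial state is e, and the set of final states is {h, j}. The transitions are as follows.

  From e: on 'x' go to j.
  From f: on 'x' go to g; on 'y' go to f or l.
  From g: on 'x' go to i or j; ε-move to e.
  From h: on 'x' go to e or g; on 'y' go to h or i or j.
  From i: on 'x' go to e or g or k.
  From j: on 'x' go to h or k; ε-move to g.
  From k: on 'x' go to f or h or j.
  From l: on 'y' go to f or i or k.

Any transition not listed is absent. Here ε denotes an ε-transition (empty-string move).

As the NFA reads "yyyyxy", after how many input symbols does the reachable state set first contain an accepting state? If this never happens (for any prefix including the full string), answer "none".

none

Start in {e}.
Read 'y': {e} → ∅.
The set is empty and remains empty for the remaining 5 symbols.
No reachable set along the way intersects F.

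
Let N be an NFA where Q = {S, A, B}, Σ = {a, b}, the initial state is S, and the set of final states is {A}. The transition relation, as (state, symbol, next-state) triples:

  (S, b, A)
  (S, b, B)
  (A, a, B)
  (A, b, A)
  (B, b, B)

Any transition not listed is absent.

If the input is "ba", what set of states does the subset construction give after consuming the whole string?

{B}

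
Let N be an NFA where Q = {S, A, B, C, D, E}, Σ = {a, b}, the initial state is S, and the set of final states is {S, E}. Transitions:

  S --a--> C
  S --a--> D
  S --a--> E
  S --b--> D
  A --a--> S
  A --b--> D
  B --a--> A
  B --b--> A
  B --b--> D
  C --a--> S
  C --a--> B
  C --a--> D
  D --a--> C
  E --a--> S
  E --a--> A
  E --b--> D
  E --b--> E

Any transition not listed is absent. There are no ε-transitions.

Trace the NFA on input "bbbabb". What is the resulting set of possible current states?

∅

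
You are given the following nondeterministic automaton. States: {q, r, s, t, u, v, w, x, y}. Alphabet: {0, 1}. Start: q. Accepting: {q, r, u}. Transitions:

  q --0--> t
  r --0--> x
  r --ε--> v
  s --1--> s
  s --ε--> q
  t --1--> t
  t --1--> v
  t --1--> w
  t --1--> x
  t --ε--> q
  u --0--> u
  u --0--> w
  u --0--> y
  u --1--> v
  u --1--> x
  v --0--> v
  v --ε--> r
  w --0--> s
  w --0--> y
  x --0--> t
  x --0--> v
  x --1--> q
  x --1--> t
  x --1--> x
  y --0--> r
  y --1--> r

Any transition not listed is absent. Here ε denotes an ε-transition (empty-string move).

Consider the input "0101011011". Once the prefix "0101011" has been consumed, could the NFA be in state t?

Start in {q}.
Read '0': q→{t}; union {t}; ε-closure = {q, t}.
Read '1': q→∅, t→{t, v, w, x}; union {t, v, w, x}; ε-closure = {q, r, t, v, w, x}.
Read '0': q→{t}, r→{x}, t→∅, v→{v}, w→{s, y}, x→{t, v}; union {s, t, v, x, y}; ε-closure = {q, r, s, t, v, x, y}.
Read '1': q→∅, r→∅, s→{s}, t→{t, v, w, x}, v→∅, x→{q, t, x}, y→{r}; now {q, r, s, t, v, w, x}.
Read '0': q→{t}, r→{x}, s→∅, t→∅, v→{v}, w→{s, y}, x→{t, v}; union {s, t, v, x, y}; ε-closure = {q, r, s, t, v, x, y}.
Read '1': q→∅, r→∅, s→{s}, t→{t, v, w, x}, v→∅, x→{q, t, x}, y→{r}; now {q, r, s, t, v, w, x}.
Read '1': q→∅, r→∅, s→{s}, t→{t, v, w, x}, v→∅, w→∅, x→{q, t, x}; union {q, s, t, v, w, x}; ε-closure = {q, r, s, t, v, w, x}.
State t is in {q, r, s, t, v, w, x}.

Yes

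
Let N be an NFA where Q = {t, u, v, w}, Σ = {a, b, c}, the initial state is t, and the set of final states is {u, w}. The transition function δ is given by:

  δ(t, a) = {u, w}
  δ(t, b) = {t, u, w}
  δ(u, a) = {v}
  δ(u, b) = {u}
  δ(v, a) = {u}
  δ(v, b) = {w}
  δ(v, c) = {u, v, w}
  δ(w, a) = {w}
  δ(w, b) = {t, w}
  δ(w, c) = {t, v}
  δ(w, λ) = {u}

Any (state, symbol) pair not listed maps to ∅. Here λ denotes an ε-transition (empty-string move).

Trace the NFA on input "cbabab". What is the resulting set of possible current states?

∅

Start in {t}.
Read 'c': t→∅; now ∅.
The set is empty and remains empty for the remaining 5 symbols.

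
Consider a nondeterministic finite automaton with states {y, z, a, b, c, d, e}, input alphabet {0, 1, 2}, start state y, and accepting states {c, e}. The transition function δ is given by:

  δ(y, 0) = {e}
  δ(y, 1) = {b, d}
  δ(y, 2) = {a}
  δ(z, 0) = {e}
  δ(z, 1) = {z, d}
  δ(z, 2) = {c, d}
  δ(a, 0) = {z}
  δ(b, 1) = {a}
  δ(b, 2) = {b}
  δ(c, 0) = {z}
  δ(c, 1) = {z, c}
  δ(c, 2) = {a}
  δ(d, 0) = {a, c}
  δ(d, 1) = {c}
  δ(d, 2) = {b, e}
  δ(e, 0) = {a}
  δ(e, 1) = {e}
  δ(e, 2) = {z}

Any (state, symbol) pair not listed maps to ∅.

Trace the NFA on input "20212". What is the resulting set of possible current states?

{a, c, d}

Start in {y}.
Read '2': y→{a}; now {a}.
Read '0': a→{z}; now {z}.
Read '2': z→{c, d}; now {c, d}.
Read '1': c→{z, c}, d→{c}; now {z, c}.
Read '2': z→{c, d}, c→{a}; now {a, c, d}.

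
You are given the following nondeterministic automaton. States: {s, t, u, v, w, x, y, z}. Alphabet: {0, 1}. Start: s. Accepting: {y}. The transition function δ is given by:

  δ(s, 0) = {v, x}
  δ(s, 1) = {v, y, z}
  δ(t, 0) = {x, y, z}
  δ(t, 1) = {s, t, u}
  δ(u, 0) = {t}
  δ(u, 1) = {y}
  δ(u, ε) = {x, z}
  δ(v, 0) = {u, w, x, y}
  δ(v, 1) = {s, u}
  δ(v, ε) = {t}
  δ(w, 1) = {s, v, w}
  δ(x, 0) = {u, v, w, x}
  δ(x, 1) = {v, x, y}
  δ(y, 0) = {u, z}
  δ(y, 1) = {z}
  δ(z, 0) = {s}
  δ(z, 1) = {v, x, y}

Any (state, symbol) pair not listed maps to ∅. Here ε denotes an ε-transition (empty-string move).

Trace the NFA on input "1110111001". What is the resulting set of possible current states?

Start in {s}.
Read '1': s→{v, y, z}; union {v, y, z}; ε-closure = {t, v, y, z}.
Read '1': t→{s, t, u}, v→{s, u}, y→{z}, z→{v, x, y}; now {s, t, u, v, x, y, z}.
Read '1': s→{v, y, z}, t→{s, t, u}, u→{y}, v→{s, u}, x→{v, x, y}, y→{z}, z→{v, x, y}; now {s, t, u, v, x, y, z}.
Read '0': s→{v, x}, t→{x, y, z}, u→{t}, v→{u, w, x, y}, x→{u, v, w, x}, y→{u, z}, z→{s}; now {s, t, u, v, w, x, y, z}.
Read '1': s→{v, y, z}, t→{s, t, u}, u→{y}, v→{s, u}, w→{s, v, w}, x→{v, x, y}, y→{z}, z→{v, x, y}; now {s, t, u, v, w, x, y, z}.
Read '1': s→{v, y, z}, t→{s, t, u}, u→{y}, v→{s, u}, w→{s, v, w}, x→{v, x, y}, y→{z}, z→{v, x, y}; now {s, t, u, v, w, x, y, z}.
Read '1': s→{v, y, z}, t→{s, t, u}, u→{y}, v→{s, u}, w→{s, v, w}, x→{v, x, y}, y→{z}, z→{v, x, y}; now {s, t, u, v, w, x, y, z}.
Read '0': s→{v, x}, t→{x, y, z}, u→{t}, v→{u, w, x, y}, w→∅, x→{u, v, w, x}, y→{u, z}, z→{s}; now {s, t, u, v, w, x, y, z}.
Read '0': s→{v, x}, t→{x, y, z}, u→{t}, v→{u, w, x, y}, w→∅, x→{u, v, w, x}, y→{u, z}, z→{s}; now {s, t, u, v, w, x, y, z}.
Read '1': s→{v, y, z}, t→{s, t, u}, u→{y}, v→{s, u}, w→{s, v, w}, x→{v, x, y}, y→{z}, z→{v, x, y}; now {s, t, u, v, w, x, y, z}.

{s, t, u, v, w, x, y, z}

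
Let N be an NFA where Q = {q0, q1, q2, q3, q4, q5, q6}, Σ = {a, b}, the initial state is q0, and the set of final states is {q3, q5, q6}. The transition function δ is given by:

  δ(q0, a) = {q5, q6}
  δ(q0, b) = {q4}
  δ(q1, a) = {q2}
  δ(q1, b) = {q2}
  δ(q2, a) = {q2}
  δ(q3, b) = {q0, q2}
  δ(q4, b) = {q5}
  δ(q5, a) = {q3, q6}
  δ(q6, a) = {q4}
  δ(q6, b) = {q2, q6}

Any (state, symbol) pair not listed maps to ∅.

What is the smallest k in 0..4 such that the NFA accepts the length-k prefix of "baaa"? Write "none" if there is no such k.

Start in {q0}.
Read 'b': q0→{q4}; now {q4}.
Read 'a': q4→∅; now ∅.
The set is empty and remains empty for the remaining 2 symbols.
No reachable set along the way intersects F.

none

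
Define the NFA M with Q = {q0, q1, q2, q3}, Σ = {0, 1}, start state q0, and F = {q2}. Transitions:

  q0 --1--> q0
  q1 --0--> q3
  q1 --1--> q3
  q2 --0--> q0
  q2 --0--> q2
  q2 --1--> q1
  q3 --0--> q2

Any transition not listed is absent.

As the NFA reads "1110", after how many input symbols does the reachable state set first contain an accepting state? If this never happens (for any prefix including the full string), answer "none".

Start in {q0}.
Read '1': q0→{q0}; now {q0}.
Read '1': q0→{q0}; now {q0}.
Read '1': q0→{q0}; now {q0}.
Read '0': q0→∅; now ∅.
No reachable set along the way intersects F.

none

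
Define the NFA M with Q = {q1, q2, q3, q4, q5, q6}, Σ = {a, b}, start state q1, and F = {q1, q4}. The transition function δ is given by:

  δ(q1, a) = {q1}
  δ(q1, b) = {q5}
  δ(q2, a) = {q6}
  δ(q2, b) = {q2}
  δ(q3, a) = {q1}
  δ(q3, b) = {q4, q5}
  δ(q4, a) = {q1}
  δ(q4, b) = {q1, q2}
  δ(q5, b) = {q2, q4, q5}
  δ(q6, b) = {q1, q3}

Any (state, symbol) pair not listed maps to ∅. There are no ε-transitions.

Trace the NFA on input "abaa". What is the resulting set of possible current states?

∅

Start in {q1}.
Read 'a': {q1} → {q1}.
Read 'b': {q1} → {q5}.
Read 'a': {q5} → ∅.
The set is empty and remains empty for the remaining 1 symbol.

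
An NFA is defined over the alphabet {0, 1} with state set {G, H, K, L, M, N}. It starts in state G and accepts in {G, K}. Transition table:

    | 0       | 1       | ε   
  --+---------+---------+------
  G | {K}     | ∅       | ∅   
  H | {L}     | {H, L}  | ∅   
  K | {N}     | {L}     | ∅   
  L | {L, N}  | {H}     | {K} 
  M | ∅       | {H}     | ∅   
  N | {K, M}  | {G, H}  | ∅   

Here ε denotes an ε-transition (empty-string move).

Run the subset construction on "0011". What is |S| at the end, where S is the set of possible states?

Start in {G}.
Read '0': G→{K}; now {K}.
Read '0': K→{N}; now {N}.
Read '1': N→{G, H}; now {G, H}.
Read '1': G→∅, H→{H, L}; union {H, L}; ε-closure = {H, K, L}.
That set has 3 states.

3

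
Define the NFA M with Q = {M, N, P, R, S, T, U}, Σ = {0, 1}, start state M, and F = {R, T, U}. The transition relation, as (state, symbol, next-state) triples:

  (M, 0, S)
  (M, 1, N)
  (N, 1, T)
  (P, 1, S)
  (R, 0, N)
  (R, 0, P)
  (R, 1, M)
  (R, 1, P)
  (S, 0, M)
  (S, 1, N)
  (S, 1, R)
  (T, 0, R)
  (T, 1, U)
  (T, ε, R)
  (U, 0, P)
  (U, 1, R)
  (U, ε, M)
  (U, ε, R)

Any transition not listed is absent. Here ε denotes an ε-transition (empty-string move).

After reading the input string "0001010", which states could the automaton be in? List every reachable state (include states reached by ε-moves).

Start in {M}.
Read '0': M→{S}; now {S}.
Read '0': S→{M}; now {M}.
Read '0': M→{S}; now {S}.
Read '1': S→{N, R}; now {N, R}.
Read '0': N→∅, R→{N, P}; now {N, P}.
Read '1': N→{T}, P→{S}; union {S, T}; ε-closure = {R, S, T}.
Read '0': R→{N, P}, S→{M}, T→{R}; now {M, N, P, R}.

{M, N, P, R}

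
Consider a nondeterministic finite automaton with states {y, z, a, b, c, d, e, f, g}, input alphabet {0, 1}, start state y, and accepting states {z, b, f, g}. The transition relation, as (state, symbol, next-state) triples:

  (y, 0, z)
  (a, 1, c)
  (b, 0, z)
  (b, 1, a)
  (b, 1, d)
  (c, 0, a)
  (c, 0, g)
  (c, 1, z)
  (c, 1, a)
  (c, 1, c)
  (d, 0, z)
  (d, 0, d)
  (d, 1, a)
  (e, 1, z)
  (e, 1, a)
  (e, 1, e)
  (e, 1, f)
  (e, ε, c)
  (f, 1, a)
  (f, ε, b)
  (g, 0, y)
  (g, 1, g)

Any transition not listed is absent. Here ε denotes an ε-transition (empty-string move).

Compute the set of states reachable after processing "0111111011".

Start in {y}.
Read '0': y→{z}; now {z}.
Read '1': z→∅; now ∅.
The set is empty and remains empty for the remaining 8 symbols.

∅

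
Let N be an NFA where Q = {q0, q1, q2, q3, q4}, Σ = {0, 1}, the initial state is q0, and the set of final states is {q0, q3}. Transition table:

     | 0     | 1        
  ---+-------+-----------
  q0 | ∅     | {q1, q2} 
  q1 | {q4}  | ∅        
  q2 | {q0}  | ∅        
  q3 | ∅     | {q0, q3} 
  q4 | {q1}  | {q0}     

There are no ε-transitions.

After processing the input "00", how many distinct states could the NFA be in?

Start in {q0}.
Read '0': {q0} → ∅.
The set is empty and remains empty for the remaining 1 symbol.
That set has 0 states.

0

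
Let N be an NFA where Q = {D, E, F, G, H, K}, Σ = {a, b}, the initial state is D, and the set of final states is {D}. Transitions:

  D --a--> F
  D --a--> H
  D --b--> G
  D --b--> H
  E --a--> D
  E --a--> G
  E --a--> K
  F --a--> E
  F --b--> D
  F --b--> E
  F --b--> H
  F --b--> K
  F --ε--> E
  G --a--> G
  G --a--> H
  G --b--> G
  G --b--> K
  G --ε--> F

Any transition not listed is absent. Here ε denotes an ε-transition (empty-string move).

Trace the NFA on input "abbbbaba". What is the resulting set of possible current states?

{D, E, F, G, H, K}

Start in {D}.
Read 'a': D→{F, H}; union {F, H}; ε-closure = {E, F, H}.
Read 'b': E→∅, F→{D, E, H, K}, H→∅; now {D, E, H, K}.
Read 'b': D→{G, H}, E→∅, H→∅, K→∅; union {G, H}; ε-closure = {E, F, G, H}.
Read 'b': E→∅, F→{D, E, H, K}, G→{G, K}, H→∅; union {D, E, G, H, K}; ε-closure = {D, E, F, G, H, K}.
Read 'b': D→{G, H}, E→∅, F→{D, E, H, K}, G→{G, K}, H→∅, K→∅; union {D, E, G, H, K}; ε-closure = {D, E, F, G, H, K}.
Read 'a': D→{F, H}, E→{D, G, K}, F→{E}, G→{G, H}, H→∅, K→∅; now {D, E, F, G, H, K}.
Read 'b': D→{G, H}, E→∅, F→{D, E, H, K}, G→{G, K}, H→∅, K→∅; union {D, E, G, H, K}; ε-closure = {D, E, F, G, H, K}.
Read 'a': D→{F, H}, E→{D, G, K}, F→{E}, G→{G, H}, H→∅, K→∅; now {D, E, F, G, H, K}.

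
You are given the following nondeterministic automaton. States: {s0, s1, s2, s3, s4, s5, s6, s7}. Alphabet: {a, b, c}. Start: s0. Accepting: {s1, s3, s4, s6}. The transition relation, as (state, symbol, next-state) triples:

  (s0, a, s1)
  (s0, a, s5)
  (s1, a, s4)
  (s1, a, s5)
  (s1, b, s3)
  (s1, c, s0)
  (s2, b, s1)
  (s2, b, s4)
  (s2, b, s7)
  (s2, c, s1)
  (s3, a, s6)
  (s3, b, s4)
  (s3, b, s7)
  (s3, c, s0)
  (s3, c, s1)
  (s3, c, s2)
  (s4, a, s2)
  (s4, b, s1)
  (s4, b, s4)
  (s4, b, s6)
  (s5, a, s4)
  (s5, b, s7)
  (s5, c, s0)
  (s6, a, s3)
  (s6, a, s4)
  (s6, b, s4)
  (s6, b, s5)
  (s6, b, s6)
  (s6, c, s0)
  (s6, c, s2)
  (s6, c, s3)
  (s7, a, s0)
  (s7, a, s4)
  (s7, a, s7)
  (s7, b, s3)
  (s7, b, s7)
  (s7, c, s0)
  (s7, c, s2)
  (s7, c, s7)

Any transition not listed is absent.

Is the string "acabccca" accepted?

Start in {s0}.
Read 'a': {s0} → {s1, s5}.
Read 'c': {s1, s5} → {s0}.
Read 'a': {s0} → {s1, s5}.
Read 'b': {s1, s5} → {s3, s7}.
Read 'c': {s3, s7} → {s0, s1, s2, s7}.
Read 'c': {s0, s1, s2, s7} → {s0, s1, s2, s7}.
Read 'c': {s0, s1, s2, s7} → {s0, s1, s2, s7}.
Read 'a': {s0, s1, s2, s7} → {s0, s1, s4, s5, s7}.
The final set {s0, s1, s4, s5, s7} contains the accepting states s1, s4.

Yes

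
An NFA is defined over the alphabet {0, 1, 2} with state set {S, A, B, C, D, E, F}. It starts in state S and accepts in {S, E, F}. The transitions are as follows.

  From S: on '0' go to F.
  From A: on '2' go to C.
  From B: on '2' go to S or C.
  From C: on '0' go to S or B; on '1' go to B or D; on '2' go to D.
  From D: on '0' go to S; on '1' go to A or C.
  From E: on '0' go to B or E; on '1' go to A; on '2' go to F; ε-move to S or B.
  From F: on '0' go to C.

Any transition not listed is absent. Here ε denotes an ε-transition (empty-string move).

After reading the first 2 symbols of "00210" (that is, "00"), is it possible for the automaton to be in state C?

Start in {S}.
Read '0': {S} → {F}.
Read '0': {F} → {C}.
State C is in {C}.

Yes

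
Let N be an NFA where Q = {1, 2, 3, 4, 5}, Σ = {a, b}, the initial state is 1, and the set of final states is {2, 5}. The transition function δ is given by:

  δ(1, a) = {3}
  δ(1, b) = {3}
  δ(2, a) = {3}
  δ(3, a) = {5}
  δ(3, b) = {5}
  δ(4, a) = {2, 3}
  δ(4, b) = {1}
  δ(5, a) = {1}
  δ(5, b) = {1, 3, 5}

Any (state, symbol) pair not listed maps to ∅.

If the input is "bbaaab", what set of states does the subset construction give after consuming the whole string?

{1, 3, 5}

Start in {1}.
Read 'b': 1→{3}; now {3}.
Read 'b': 3→{5}; now {5}.
Read 'a': 5→{1}; now {1}.
Read 'a': 1→{3}; now {3}.
Read 'a': 3→{5}; now {5}.
Read 'b': 5→{1, 3, 5}; now {1, 3, 5}.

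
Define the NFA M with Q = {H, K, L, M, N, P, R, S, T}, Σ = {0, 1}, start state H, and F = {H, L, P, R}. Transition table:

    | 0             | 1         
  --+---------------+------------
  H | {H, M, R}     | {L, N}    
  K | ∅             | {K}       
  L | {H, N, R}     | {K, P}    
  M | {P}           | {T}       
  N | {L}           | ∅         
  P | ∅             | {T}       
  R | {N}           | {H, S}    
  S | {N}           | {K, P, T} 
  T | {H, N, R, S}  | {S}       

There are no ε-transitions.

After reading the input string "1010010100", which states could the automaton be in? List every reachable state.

{H, L, M, N, P, R}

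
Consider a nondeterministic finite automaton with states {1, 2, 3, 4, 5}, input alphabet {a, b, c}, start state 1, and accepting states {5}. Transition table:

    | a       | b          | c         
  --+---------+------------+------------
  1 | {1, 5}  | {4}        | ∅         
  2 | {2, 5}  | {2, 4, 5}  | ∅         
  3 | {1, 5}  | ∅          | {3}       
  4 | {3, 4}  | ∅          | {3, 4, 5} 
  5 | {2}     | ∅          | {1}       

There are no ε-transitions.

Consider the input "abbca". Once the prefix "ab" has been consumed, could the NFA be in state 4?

Yes

Start in {1}.
Read 'a': {1} → {1, 5}.
Read 'b': {1, 5} → {4}.
State 4 is in {4}.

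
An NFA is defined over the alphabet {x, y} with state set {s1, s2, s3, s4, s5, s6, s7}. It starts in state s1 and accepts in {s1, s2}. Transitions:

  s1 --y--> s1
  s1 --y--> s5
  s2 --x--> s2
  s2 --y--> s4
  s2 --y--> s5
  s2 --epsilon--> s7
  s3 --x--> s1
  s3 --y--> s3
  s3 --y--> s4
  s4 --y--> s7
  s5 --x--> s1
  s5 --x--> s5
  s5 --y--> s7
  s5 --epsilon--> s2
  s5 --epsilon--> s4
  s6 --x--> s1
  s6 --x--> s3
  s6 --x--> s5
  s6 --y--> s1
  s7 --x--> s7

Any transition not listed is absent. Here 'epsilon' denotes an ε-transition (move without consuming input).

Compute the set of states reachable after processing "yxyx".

Start in {s1}.
Read 'y': s1→{s1, s5}; union {s1, s5}; ε-closure = {s1, s2, s4, s5, s7}.
Read 'x': s1→∅, s2→{s2}, s4→∅, s5→{s1, s5}, s7→{s7}; union {s1, s2, s5, s7}; ε-closure = {s1, s2, s4, s5, s7}.
Read 'y': s1→{s1, s5}, s2→{s4, s5}, s4→{s7}, s5→{s7}, s7→∅; union {s1, s4, s5, s7}; ε-closure = {s1, s2, s4, s5, s7}.
Read 'x': s1→∅, s2→{s2}, s4→∅, s5→{s1, s5}, s7→{s7}; union {s1, s2, s5, s7}; ε-closure = {s1, s2, s4, s5, s7}.

{s1, s2, s4, s5, s7}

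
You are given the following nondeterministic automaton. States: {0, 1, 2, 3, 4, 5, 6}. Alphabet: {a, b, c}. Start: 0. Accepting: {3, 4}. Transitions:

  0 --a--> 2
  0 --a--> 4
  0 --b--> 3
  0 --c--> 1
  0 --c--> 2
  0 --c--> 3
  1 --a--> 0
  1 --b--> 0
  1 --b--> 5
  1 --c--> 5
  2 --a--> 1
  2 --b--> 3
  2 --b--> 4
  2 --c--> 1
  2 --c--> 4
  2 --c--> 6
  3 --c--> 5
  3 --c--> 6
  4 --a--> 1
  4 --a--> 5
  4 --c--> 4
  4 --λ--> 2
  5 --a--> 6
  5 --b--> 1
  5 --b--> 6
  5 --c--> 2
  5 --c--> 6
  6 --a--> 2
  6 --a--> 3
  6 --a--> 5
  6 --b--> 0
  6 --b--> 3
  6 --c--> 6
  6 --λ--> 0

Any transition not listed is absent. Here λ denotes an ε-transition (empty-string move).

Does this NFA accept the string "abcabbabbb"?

Start in {0}.
Read 'a': 0→{2, 4}; now {2, 4}.
Read 'b': 2→{3, 4}, 4→∅; union {3, 4}; ε-closure = {2, 3, 4}.
Read 'c': 2→{1, 4, 6}, 3→{5, 6}, 4→{4}; union {1, 4, 5, 6}; ε-closure = {0, 1, 2, 4, 5, 6}.
Read 'a': 0→{2, 4}, 1→{0}, 2→{1}, 4→{1, 5}, 5→{6}, 6→{2, 3, 5}; now {0, 1, 2, 3, 4, 5, 6}.
Read 'b': 0→{3}, 1→{0, 5}, 2→{3, 4}, 3→∅, 4→∅, 5→{1, 6}, 6→{0, 3}; union {0, 1, 3, 4, 5, 6}; ε-closure = {0, 1, 2, 3, 4, 5, 6}.
Read 'b': 0→{3}, 1→{0, 5}, 2→{3, 4}, 3→∅, 4→∅, 5→{1, 6}, 6→{0, 3}; union {0, 1, 3, 4, 5, 6}; ε-closure = {0, 1, 2, 3, 4, 5, 6}.
Read 'a': 0→{2, 4}, 1→{0}, 2→{1}, 3→∅, 4→{1, 5}, 5→{6}, 6→{2, 3, 5}; now {0, 1, 2, 3, 4, 5, 6}.
Read 'b': 0→{3}, 1→{0, 5}, 2→{3, 4}, 3→∅, 4→∅, 5→{1, 6}, 6→{0, 3}; union {0, 1, 3, 4, 5, 6}; ε-closure = {0, 1, 2, 3, 4, 5, 6}.
Read 'b': 0→{3}, 1→{0, 5}, 2→{3, 4}, 3→∅, 4→∅, 5→{1, 6}, 6→{0, 3}; union {0, 1, 3, 4, 5, 6}; ε-closure = {0, 1, 2, 3, 4, 5, 6}.
Read 'b': 0→{3}, 1→{0, 5}, 2→{3, 4}, 3→∅, 4→∅, 5→{1, 6}, 6→{0, 3}; union {0, 1, 3, 4, 5, 6}; ε-closure = {0, 1, 2, 3, 4, 5, 6}.
The final set {0, 1, 2, 3, 4, 5, 6} contains the accepting states 3, 4.

Yes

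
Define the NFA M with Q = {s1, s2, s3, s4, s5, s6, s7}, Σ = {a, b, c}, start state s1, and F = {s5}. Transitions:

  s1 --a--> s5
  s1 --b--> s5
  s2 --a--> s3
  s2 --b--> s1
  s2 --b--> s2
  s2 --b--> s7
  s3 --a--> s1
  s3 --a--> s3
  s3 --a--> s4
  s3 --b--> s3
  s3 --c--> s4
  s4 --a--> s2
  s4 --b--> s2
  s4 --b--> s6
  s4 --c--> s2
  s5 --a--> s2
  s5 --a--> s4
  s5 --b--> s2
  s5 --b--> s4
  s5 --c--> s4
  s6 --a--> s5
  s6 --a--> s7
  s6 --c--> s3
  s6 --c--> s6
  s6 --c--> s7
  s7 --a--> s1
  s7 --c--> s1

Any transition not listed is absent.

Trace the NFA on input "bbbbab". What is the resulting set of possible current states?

Start in {s1}.
Read 'b': s1→{s5}; now {s5}.
Read 'b': s5→{s2, s4}; now {s2, s4}.
Read 'b': s2→{s1, s2, s7}, s4→{s2, s6}; now {s1, s2, s6, s7}.
Read 'b': s1→{s5}, s2→{s1, s2, s7}, s6→∅, s7→∅; now {s1, s2, s5, s7}.
Read 'a': s1→{s5}, s2→{s3}, s5→{s2, s4}, s7→{s1}; now {s1, s2, s3, s4, s5}.
Read 'b': s1→{s5}, s2→{s1, s2, s7}, s3→{s3}, s4→{s2, s6}, s5→{s2, s4}; now {s1, s2, s3, s4, s5, s6, s7}.

{s1, s2, s3, s4, s5, s6, s7}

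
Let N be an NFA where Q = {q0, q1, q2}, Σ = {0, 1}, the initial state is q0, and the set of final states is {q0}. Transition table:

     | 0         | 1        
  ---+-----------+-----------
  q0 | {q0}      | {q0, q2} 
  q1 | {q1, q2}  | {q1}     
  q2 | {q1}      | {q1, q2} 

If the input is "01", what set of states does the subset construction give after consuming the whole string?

Start in {q0}.
Read '0': q0→{q0}; now {q0}.
Read '1': q0→{q0, q2}; now {q0, q2}.

{q0, q2}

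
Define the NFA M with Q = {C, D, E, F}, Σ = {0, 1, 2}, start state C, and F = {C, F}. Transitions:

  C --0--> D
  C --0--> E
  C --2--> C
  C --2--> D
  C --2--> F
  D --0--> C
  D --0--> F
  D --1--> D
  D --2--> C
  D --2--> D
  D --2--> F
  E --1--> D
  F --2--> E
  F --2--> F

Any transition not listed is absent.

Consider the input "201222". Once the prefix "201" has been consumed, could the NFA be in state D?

Start in {C}.
Read '2': C→{C, D, F}; now {C, D, F}.
Read '0': C→{D, E}, D→{C, F}, F→∅; now {C, D, E, F}.
Read '1': C→∅, D→{D}, E→{D}, F→∅; now {D}.
State D is in {D}.

Yes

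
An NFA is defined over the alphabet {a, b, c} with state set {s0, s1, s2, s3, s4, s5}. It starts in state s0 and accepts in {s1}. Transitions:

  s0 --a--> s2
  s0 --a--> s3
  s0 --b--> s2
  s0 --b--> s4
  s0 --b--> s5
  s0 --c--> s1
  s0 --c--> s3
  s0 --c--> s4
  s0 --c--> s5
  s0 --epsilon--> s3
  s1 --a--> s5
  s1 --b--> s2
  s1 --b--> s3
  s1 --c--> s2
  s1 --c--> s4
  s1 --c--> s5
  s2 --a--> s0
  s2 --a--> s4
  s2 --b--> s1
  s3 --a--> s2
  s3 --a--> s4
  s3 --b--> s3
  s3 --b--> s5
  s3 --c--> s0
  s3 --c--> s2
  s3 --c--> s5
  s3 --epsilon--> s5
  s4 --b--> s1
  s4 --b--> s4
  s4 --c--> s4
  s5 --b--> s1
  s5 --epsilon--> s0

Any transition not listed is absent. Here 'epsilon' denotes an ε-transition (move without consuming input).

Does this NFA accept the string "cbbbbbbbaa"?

No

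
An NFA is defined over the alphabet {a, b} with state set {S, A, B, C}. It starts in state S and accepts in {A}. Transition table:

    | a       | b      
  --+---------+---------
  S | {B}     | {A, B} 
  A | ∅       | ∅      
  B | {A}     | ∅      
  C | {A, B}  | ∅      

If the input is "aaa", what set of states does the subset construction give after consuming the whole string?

∅

Start in {S}.
Read 'a': S→{B}; now {B}.
Read 'a': B→{A}; now {A}.
Read 'a': A→∅; now ∅.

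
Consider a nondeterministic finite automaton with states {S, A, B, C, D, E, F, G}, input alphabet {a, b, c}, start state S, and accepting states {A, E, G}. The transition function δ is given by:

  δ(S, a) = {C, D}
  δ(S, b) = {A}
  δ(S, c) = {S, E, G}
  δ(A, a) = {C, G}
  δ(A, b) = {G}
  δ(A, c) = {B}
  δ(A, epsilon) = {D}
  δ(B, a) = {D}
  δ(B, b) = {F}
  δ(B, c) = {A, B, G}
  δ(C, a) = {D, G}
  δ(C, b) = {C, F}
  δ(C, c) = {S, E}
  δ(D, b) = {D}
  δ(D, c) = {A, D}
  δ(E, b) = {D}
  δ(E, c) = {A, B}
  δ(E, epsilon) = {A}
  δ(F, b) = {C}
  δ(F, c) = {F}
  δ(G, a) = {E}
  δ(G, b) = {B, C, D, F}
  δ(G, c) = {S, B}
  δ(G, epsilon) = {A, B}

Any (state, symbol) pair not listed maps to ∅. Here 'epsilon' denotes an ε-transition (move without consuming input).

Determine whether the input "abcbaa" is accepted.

Yes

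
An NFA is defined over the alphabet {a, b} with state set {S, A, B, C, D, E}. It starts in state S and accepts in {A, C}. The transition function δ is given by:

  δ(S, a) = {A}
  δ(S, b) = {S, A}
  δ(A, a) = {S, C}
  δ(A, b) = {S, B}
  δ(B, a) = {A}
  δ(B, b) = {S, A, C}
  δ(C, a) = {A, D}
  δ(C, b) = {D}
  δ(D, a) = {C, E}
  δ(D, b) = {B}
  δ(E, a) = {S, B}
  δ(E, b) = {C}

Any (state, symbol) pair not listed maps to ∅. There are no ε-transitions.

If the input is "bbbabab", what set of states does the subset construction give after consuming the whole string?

Start in {S}.
Read 'b': {S} → {S, A}.
Read 'b': {S, A} → {S, A, B}.
Read 'b': {S, A, B} → {S, A, B, C}.
Read 'a': {S, A, B, C} → {S, A, C, D}.
Read 'b': {S, A, C, D} → {S, A, B, D}.
Read 'a': {S, A, B, D} → {S, A, C, E}.
Read 'b': {S, A, C, E} → {S, A, B, C, D}.

{S, A, B, C, D}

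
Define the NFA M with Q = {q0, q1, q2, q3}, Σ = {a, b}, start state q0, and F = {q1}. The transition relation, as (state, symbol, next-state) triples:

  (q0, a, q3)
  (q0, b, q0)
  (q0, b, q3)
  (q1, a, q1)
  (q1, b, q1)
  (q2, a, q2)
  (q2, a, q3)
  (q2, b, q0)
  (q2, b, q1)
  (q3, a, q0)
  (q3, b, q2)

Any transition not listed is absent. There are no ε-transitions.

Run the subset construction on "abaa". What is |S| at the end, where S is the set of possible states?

3

Start in {q0}.
Read 'a': q0→{q3}; now {q3}.
Read 'b': q3→{q2}; now {q2}.
Read 'a': q2→{q2, q3}; now {q2, q3}.
Read 'a': q2→{q2, q3}, q3→{q0}; now {q0, q2, q3}.
That set has 3 states.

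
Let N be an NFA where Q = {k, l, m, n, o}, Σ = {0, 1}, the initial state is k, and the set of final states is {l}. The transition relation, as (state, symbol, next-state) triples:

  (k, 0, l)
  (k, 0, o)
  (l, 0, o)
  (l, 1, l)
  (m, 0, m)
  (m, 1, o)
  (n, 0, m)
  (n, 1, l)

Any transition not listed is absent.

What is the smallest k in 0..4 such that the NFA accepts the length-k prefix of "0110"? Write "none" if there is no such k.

Start in {k}.
Read '0': k→{l, o}; now {l, o}.
None of the earlier sets intersect F, but {l, o} does.

1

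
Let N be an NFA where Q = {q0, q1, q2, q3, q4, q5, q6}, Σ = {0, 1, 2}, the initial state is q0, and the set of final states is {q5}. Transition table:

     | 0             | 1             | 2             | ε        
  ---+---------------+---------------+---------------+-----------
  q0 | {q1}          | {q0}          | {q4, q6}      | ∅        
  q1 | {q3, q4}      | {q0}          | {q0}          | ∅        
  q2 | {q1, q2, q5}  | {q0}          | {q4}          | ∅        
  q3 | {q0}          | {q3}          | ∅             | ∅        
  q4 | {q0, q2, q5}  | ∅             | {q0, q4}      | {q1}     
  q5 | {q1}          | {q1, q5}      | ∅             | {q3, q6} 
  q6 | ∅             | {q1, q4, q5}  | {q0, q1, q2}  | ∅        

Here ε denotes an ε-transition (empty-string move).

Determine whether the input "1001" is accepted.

No

Start in {q0}.
Read '1': {q0} → {q0}.
Read '0': {q0} → {q1}.
Read '0': {q1} → {q1, q3, q4}.
Read '1': {q1, q3, q4} → {q0, q3}.
The final set {q0, q3} contains no accepting state.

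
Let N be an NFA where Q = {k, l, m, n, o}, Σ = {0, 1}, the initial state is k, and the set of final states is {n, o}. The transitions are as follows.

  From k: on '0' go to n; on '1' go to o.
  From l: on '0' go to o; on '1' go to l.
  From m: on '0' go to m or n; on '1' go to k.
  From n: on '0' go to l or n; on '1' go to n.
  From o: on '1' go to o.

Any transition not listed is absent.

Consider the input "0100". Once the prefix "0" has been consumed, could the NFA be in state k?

No

Start in {k}.
Read '0': k→{n}; now {n}.
State k is not in {n}.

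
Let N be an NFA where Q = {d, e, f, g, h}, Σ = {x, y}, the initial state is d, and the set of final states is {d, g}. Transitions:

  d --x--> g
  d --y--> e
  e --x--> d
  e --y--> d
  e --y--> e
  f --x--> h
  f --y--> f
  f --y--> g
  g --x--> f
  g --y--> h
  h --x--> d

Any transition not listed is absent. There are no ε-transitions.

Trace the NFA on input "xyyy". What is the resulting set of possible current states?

∅

Start in {d}.
Read 'x': {d} → {g}.
Read 'y': {g} → {h}.
Read 'y': {h} → ∅.
The set is empty and remains empty for the remaining 1 symbol.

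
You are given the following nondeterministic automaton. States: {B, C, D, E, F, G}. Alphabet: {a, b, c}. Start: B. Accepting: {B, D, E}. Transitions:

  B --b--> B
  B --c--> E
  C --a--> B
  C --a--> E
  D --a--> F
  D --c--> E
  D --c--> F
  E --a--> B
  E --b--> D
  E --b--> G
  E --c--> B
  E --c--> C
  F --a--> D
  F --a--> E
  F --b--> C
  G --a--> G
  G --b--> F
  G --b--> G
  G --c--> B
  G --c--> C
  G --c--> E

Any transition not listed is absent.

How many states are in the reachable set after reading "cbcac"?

4

Start in {B}.
Read 'c': B→{E}; now {E}.
Read 'b': E→{D, G}; now {D, G}.
Read 'c': D→{E, F}, G→{B, C, E}; now {B, C, E, F}.
Read 'a': B→∅, C→{B, E}, E→{B}, F→{D, E}; now {B, D, E}.
Read 'c': B→{E}, D→{E, F}, E→{B, C}; now {B, C, E, F}.
That set has 4 states.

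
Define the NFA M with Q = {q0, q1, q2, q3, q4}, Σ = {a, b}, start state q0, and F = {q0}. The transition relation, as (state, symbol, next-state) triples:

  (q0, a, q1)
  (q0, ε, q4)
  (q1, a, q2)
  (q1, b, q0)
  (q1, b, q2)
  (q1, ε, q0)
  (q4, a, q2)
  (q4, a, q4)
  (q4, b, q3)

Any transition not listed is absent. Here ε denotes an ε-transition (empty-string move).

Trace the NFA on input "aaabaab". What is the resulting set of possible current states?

{q0, q2, q3, q4}

Start: ε-closure({q0}) = {q0, q4}.
Read 'a': q0→{q1}, q4→{q2, q4}; union {q1, q2, q4}; ε-closure = {q0, q1, q2, q4}.
Read 'a': q0→{q1}, q1→{q2}, q2→∅, q4→{q2, q4}; union {q1, q2, q4}; ε-closure = {q0, q1, q2, q4}.
Read 'a': q0→{q1}, q1→{q2}, q2→∅, q4→{q2, q4}; union {q1, q2, q4}; ε-closure = {q0, q1, q2, q4}.
Read 'b': q0→∅, q1→{q0, q2}, q2→∅, q4→{q3}; union {q0, q2, q3}; ε-closure = {q0, q2, q3, q4}.
Read 'a': q0→{q1}, q2→∅, q3→∅, q4→{q2, q4}; union {q1, q2, q4}; ε-closure = {q0, q1, q2, q4}.
Read 'a': q0→{q1}, q1→{q2}, q2→∅, q4→{q2, q4}; union {q1, q2, q4}; ε-closure = {q0, q1, q2, q4}.
Read 'b': q0→∅, q1→{q0, q2}, q2→∅, q4→{q3}; union {q0, q2, q3}; ε-closure = {q0, q2, q3, q4}.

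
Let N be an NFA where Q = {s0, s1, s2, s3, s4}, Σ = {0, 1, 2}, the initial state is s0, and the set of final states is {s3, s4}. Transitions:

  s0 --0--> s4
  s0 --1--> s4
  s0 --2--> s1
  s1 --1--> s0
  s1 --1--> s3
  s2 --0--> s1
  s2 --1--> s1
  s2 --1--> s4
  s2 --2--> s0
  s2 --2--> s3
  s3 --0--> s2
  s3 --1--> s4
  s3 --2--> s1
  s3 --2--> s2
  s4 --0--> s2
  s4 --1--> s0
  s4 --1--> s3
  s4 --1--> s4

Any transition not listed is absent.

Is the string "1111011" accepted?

Yes

Start in {s0}.
Read '1': s0→{s4}; now {s4}.
Read '1': s4→{s0, s3, s4}; now {s0, s3, s4}.
Read '1': s0→{s4}, s3→{s4}, s4→{s0, s3, s4}; now {s0, s3, s4}.
Read '1': s0→{s4}, s3→{s4}, s4→{s0, s3, s4}; now {s0, s3, s4}.
Read '0': s0→{s4}, s3→{s2}, s4→{s2}; now {s2, s4}.
Read '1': s2→{s1, s4}, s4→{s0, s3, s4}; now {s0, s1, s3, s4}.
Read '1': s0→{s4}, s1→{s0, s3}, s3→{s4}, s4→{s0, s3, s4}; now {s0, s3, s4}.
The final set {s0, s3, s4} contains the accepting states s3, s4.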